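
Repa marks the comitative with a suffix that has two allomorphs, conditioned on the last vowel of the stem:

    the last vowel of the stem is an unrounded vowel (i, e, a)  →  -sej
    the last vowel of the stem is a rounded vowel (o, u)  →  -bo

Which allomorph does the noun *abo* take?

-bo

The last vowel of *abo* is /o/, which is a rounded vowel, so the suffix is -bo.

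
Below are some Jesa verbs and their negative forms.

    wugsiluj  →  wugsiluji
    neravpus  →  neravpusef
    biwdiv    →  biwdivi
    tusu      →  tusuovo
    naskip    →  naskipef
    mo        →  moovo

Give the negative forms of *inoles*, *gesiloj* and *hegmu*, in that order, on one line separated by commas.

The pattern is voicing of the final sound: -ef when the stem ends in a voiceless consonant (*neravpus*, *naskip*); -i when the stem ends in a voiced consonant (*wugsiluj*, *biwdiv*); -ovo when the stem ends in a vowel (*tusu*, *mo*).
*inoles* — final sound /s/ (a voiceless consonant) → -ef → *inolesef*.
The final sound of *gesiloj* is /j/, which is a voiced consonant, so the suffix is -i, giving *gesiloji*.
*hegmu* — final sound /u/ (a vowel) → -ovo → *hegmuovo*.

inolesef, gesiloji, hegmuovo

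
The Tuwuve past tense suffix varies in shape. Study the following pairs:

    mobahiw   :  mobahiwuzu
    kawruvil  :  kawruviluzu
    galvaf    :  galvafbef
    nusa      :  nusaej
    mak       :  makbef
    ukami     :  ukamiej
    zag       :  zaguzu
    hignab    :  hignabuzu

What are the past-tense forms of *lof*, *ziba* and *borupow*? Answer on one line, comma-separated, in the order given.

lofbef, zibaej, borupowuzu

The pattern is voicing of the final sound: -bef when the stem ends in a voiceless consonant (*galvaf*, *mak*); -uzu when the stem ends in a voiced consonant (*mobahiw*, *kawruvil*, *zag*, *hignab*); -ej when the stem ends in a vowel (*nusa*, *ukami*).
Since the final sound of *lof* is /f/ (a voiceless consonant), it takes -bef, giving *lofbef*.
Since the final sound of *ziba* is /a/ (a vowel), it takes -ej, giving *zibaej*.
*borupow* — final sound /w/ (a voiced consonant) → -uzu → *borupowuzu*.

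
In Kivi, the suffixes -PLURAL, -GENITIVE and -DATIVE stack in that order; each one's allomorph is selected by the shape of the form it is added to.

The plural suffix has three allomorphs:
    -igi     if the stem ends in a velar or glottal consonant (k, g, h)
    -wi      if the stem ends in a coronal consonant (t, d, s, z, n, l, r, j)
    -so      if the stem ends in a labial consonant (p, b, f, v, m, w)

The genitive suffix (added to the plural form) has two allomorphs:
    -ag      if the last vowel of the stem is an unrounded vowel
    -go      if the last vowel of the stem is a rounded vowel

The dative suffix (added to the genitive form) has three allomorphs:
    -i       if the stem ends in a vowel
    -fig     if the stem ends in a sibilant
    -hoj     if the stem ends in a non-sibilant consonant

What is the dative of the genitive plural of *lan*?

lanwiaghoj

*lan*: final consonant = /n/, coronal → -wi → *lanwi*.
The last vowel of the plural form *lanwi* is /i/, which is an unrounded vowel, so the genitive suffix is -ag, giving *lanwiag*.
The genitive form *lanwiag* — final sound /g/ (a non-sibilant consonant) → -hoj → *lanwiaghoj*.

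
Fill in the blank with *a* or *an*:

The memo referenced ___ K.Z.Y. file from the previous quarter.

The indefinite article is chosen by the initial *sound* of the following word, not its spelling.
The initialism *K.Z.Y.* is read letter by letter; the first letter, K, is pronounced /keɪ/, which begins with a consonant sound.
So the article is *a*: The memo referenced a K.Z.Y. file from the previous quarter.

a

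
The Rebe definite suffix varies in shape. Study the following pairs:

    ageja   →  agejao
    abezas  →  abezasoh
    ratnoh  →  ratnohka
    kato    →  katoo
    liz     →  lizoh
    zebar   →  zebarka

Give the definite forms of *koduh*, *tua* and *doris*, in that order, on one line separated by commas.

Looking at the final sound of each stem: -oh when the stem ends in a sibilant (*abezas*, *liz*); -ka when the stem ends in a non-sibilant consonant (*ratnoh*, *zebar*); -o when the stem ends in a vowel (*ageja*, *kato*).
*koduh*: final sound = /h/, a non-sibilant consonant → -ka → *koduhka*.
Since the final sound of *tua* is /a/ (a vowel), it takes -o, giving *tuao*.
*doris*: final sound = /s/, a sibilant → -oh → *dorisoh*.

koduhka, tuao, dorisoh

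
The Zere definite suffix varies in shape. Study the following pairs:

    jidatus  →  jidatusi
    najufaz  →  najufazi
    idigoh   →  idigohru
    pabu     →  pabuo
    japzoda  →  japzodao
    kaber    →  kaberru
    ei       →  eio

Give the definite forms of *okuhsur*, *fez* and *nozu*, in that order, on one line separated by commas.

okuhsurru, fezi, nozuo

The alternation tracks the final sound of the stem — -i when the stem ends in a sibilant (*jidatus*, *najufaz*); -ru when the stem ends in a non-sibilant consonant (*idigoh*, *kaber*); -o when the stem ends in a vowel (*pabu*, *japzoda*, *ei*).
*okuhsur* — final sound /r/ (a non-sibilant consonant) → -ru → *okuhsurru*.
*fez* — final sound /z/ (a sibilant) → -i → *fezi*.
Since the final sound of *nozu* is /u/ (a vowel), it takes -o, giving *nozuo*.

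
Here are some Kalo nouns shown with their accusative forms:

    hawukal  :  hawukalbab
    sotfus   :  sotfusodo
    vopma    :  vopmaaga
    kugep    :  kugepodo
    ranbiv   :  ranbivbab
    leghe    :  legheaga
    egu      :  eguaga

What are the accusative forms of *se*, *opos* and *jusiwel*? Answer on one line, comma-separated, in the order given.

seaga, oposodo, jusiwelbab

The alternation tracks the final sound of the stem — -odo when the stem ends in a voiceless consonant (*sotfus*, *kugep*); -bab when the stem ends in a voiced consonant (*hawukal*, *ranbiv*); -aga when the stem ends in a vowel (*vopma*, *leghe*, *egu*).
*se*: final sound = /e/, a vowel → -aga → *seaga*.
The final sound of *opos* is /s/, which is a voiceless consonant, so the suffix is -odo, giving *oposodo*.
*jusiwel*: final sound = /l/, a voiced consonant → -bab → *jusiwelbab*.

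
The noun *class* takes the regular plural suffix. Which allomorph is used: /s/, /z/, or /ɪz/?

/ɪz/

The stem *class* ends in a sibilant (/s, z, ʃ, ʒ, tʃ, dʒ/).
The plural suffix surfaces as /ɪz/ after sibilants, /s/ after other voiceless consonants, and /z/ after other voiced sounds.
So the plural -s on *class* is pronounced /ɪz/.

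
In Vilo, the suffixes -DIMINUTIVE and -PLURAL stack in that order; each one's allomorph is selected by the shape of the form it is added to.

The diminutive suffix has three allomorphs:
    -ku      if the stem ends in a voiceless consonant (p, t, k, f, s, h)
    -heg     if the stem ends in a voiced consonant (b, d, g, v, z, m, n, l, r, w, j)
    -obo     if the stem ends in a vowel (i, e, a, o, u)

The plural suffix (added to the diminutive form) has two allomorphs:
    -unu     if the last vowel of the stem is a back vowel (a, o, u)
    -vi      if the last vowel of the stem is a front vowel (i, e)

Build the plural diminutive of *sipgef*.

*sipgef* — final sound /f/ (a voiceless consonant) → -ku → *sipgefku*.
The diminutive form *sipgefku* — last vowel /u/ (a back vowel) → -unu → *sipgefkuunu*.

sipgefkuunu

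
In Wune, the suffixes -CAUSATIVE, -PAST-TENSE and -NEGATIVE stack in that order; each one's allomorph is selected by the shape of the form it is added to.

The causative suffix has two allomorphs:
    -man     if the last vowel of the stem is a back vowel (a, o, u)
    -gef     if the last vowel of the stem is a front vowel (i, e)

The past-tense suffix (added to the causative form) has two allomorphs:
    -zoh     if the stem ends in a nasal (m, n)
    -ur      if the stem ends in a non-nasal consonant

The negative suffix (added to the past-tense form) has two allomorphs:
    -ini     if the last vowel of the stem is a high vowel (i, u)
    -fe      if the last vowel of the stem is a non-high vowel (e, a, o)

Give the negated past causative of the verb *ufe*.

ufegefurini

*ufe*: last vowel = /e/, a front vowel → -gef → *ufegef*.
The causative form *ufegef* — final consonant /f/ (non-nasal) → -ur → *ufegefur*.
The last vowel of the past-tense form *ufegefur* is /u/, which is a high vowel, so the negative suffix is -ini, giving *ufegefurini*.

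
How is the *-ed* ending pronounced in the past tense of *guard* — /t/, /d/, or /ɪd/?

/ɪd/

The stem *guard* ends in /t/ or /d/.
The -ed suffix is realized as /ɪd/ after /t, d/; as /t/ after other voiceless consonants; and as /d/ after other voiced sounds.
So -ed on *guard* is pronounced /ɪd/.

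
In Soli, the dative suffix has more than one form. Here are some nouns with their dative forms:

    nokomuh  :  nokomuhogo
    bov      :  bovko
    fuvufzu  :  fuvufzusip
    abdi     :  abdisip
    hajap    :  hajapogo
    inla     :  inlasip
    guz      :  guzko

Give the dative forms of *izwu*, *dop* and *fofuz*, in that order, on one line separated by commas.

izwusip, dopogo, fofuzko

The pattern is voicing of the final sound: -ogo when the stem ends in a voiceless consonant (*nokomuh*, *hajap*); -ko when the stem ends in a voiced consonant (*bov*, *guz*); -sip when the stem ends in a vowel (*fuvufzu*, *abdi*, *inla*).
Since the final sound of *izwu* is /u/ (a vowel), it takes -sip, giving *izwusip*.
Since the final sound of *dop* is /p/ (a voiceless consonant), it takes -ogo, giving *dopogo*.
*fofuz* — final sound /z/ (a voiced consonant) → -ko → *fofuzko*.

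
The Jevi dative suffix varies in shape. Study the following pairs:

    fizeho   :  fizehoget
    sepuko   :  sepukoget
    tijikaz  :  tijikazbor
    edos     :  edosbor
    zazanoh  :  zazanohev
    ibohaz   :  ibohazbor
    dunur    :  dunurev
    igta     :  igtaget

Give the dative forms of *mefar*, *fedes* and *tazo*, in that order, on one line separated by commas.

The pattern is sibilance of the final sound: -bor when the stem ends in a sibilant (*tijikaz*, *edos*, *ibohaz*); -ev when the stem ends in a non-sibilant consonant (*zazanoh*, *dunur*); -get when the stem ends in a vowel (*fizeho*, *sepuko*, *igta*).
*mefar* — final sound /r/ (a non-sibilant consonant) → -ev → *mefarev*.
Since the final sound of *fedes* is /s/ (a sibilant), it takes -bor, giving *fedesbor*.
*tazo*: final sound = /o/, a vowel → -get → *tazoget*.

mefarev, fedesbor, tazoget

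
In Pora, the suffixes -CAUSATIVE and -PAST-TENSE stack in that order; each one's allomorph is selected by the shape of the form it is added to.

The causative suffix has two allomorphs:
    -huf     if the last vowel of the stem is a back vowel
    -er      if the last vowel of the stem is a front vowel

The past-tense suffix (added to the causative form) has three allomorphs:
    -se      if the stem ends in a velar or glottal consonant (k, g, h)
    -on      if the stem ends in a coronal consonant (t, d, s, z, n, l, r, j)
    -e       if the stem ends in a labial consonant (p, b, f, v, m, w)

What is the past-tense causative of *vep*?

veperon

The last vowel of *vep* is /e/, which is a front vowel, so the causative suffix is -er, giving *veper*.
The final consonant of the causative form *veper* is /r/, which is coronal, so the past-tense suffix is -on, giving *veperon*.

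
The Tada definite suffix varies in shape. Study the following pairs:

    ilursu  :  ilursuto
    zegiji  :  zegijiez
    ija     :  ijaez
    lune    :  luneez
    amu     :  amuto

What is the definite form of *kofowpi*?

The alternation tracks the last vowel of the stem — -to when the last vowel of the stem is a rounded vowel (*ilursu*, *amu*); -ez when the last vowel of the stem is an unrounded vowel (*zegiji*, *ija*, *lune*).
Since the last vowel of *kofowpi* is /i/ (an unrounded vowel), it takes -ez, giving *kofowpiez*.

kofowpiez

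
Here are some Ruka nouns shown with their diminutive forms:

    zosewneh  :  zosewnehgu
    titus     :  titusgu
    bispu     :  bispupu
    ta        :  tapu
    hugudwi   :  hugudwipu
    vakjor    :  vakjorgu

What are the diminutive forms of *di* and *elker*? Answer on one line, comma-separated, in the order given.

dipu, elkergu

The suffix is conditioned by the final sound: -gu when the stem ends in a consonant (*zosewneh*, *titus*, *vakjor*); -pu when the stem ends in a vowel (*bispu*, *ta*, *hugudwi*).
The final sound of *di* is /i/, which is a vowel, so the suffix is -pu, giving *dipu*.
*elker* — final sound /r/ (a consonant) → -gu → *elkergu*.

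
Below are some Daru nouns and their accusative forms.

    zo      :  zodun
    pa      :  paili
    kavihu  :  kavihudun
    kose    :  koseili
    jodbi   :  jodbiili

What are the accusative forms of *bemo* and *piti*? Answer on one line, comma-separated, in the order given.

The suffix is conditioned by the last vowel: -dun when the last vowel of the stem is a rounded vowel (*zo*, *kavihu*); -ili when the last vowel of the stem is an unrounded vowel (*pa*, *kose*, *jodbi*).
Since the last vowel of *bemo* is /o/ (a rounded vowel), it takes -dun, giving *bemodun*.
*piti*: last vowel = /i/, an unrounded vowel → -ili → *pitiili*.

bemodun, pitiili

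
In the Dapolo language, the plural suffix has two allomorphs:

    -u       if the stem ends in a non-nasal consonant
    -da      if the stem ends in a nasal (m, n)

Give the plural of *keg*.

Since the final consonant of *keg* is /g/ (non-nasal), it takes -u, giving *kegu*.

kegu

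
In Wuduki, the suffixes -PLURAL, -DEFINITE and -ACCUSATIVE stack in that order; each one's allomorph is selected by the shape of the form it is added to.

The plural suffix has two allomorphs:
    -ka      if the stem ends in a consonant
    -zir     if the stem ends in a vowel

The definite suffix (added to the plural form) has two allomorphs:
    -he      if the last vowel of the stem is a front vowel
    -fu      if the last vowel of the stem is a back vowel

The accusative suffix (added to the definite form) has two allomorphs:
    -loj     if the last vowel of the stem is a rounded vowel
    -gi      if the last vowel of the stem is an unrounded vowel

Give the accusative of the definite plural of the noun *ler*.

lerkafuloj

*ler*: final sound = /r/, a consonant → -ka → *lerka*.
The plural form *lerka*: last vowel = /a/, a back vowel → -fu → *lerkafu*.
The last vowel of the definite form *lerkafu* is /u/, which is a rounded vowel, so the accusative suffix is -loj, giving *lerkafuloj*.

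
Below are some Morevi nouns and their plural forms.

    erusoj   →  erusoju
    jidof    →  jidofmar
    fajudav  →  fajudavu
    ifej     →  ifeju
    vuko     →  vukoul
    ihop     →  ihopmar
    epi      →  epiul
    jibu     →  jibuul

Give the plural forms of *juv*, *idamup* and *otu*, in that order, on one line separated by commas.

Looking at the final sound of each stem: -mar when the stem ends in a voiceless consonant (*jidof*, *ihop*); -u when the stem ends in a voiced consonant (*erusoj*, *fajudav*, *ifej*); -ul when the stem ends in a vowel (*vuko*, *epi*, *jibu*).
Since the final sound of *juv* is /v/ (a voiced consonant), it takes -u, giving *juvu*.
Since the final sound of *idamup* is /p/ (a voiceless consonant), it takes -mar, giving *idamupmar*.
*otu* — final sound /u/ (a vowel) → -ul → *otuul*.

juvu, idamupmar, otuul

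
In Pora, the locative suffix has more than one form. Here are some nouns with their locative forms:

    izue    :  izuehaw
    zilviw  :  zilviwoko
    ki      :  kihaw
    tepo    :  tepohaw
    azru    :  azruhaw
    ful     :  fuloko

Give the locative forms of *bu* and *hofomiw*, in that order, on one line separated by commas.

buhaw, hofomiwoko

The pattern is consonant vs. vowel: -oko when the stem ends in a consonant (*zilviw*, *ful*); -haw when the stem ends in a vowel (*izue*, *ki*, *tepo*, *azru*).
*bu*: final sound = /u/, a vowel → -haw → *buhaw*.
Since the final sound of *hofomiw* is /w/ (a consonant), it takes -oko, giving *hofomiwoko*.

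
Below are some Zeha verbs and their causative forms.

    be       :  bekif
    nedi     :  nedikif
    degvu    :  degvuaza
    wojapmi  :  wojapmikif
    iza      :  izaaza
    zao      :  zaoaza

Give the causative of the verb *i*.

ikif

The pattern is front/back vowel harmony: -kif when the last vowel of the stem is a front vowel (*be*, *nedi*, *wojapmi*); -aza when the last vowel of the stem is a back vowel (*degvu*, *iza*, *zao*).
*i*: last vowel = /i/, a front vowel → -kif → *ikif*.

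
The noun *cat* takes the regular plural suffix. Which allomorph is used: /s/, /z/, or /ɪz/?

/s/

The stem *cat* ends in a voiceless non-sibilant consonant.
The plural suffix surfaces as /ɪz/ after sibilants, /s/ after other voiceless consonants, and /z/ after other voiced sounds.
So the plural -s on *cat* is pronounced /s/.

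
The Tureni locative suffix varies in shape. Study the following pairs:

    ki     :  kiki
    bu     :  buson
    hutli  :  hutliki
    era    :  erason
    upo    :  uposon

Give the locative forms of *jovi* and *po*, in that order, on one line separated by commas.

joviki, poson

Looking at the last vowel of each stem: -ki when the last vowel of the stem is a front vowel (*ki*, *hutli*); -son when the last vowel of the stem is a back vowel (*bu*, *era*, *upo*).
*jovi*: last vowel = /i/, a front vowel → -ki → *joviki*.
The last vowel of *po* is /o/, which is a back vowel, so the suffix is -son, giving *poson*.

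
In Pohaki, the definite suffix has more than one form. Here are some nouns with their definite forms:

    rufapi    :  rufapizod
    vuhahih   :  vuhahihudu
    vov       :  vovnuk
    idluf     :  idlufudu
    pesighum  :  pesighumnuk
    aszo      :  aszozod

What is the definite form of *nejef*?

The alternation tracks the final sound of the stem — -udu when the stem ends in a voiceless consonant (*vuhahih*, *idluf*); -nuk when the stem ends in a voiced consonant (*vov*, *pesighum*); -zod when the stem ends in a vowel (*rufapi*, *aszo*).
*nejef*: final sound = /f/, a voiceless consonant → -udu → *nejefudu*.

nejefudu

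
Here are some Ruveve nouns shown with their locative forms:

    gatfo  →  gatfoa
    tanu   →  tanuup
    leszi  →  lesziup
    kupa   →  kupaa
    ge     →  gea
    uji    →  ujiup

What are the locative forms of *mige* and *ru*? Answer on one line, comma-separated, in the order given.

migea, ruup

The pattern is height harmony: -up when the last vowel of the stem is a high vowel (*tanu*, *leszi*, *uji*); -a when the last vowel of the stem is a non-high vowel (*gatfo*, *kupa*, *ge*).
The last vowel of *mige* is /e/, which is a non-high vowel, so the suffix is -a, giving *migea*.
The last vowel of *ru* is /u/, which is a high vowel, so the suffix is -up, giving *ruup*.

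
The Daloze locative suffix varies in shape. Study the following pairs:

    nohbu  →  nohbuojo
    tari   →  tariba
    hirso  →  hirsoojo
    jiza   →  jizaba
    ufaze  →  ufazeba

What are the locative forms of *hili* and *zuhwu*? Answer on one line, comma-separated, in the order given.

The suffix is conditioned by the last vowel: -ojo when the last vowel of the stem is a rounded vowel (*nohbu*, *hirso*); -ba when the last vowel of the stem is an unrounded vowel (*tari*, *jiza*, *ufaze*).
The last vowel of *hili* is /i/, which is an unrounded vowel, so the suffix is -ba, giving *hiliba*.
The last vowel of *zuhwu* is /u/, which is a rounded vowel, so the suffix is -ojo, giving *zuhwuojo*.

hiliba, zuhwuojo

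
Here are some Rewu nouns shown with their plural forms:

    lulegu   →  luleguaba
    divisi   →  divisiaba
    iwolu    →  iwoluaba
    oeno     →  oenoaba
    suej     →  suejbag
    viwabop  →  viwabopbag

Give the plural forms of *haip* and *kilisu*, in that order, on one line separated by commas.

The alternation tracks the final sound of the stem — -bag when the stem ends in a consonant (*suej*, *viwabop*); -aba when the stem ends in a vowel (*lulegu*, *divisi*, *iwolu*, *oeno*).
*haip* — final sound /p/ (a consonant) → -bag → *haipbag*.
*kilisu* — final sound /u/ (a vowel) → -aba → *kilisuaba*.

haipbag, kilisuaba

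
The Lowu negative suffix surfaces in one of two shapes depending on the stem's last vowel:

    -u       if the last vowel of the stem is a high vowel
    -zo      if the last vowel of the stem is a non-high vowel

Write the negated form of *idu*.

iduu

*idu*: last vowel = /u/, a high vowel → -u → *iduu*.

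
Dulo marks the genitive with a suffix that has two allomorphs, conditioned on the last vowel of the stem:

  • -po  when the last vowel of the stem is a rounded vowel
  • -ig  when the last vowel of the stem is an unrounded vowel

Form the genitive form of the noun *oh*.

ohpo

*oh*: last vowel = /o/, a rounded vowel → -po → *ohpo*.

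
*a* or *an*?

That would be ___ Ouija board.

The indefinite article is chosen by the initial *sound* of the following word, not its spelling.
*Ouija* begins with the sound /wiː/ (pronounced /ˈwiːdʒə/) — a consonant sound.
So the article is *a*: That would be a Ouija board.

a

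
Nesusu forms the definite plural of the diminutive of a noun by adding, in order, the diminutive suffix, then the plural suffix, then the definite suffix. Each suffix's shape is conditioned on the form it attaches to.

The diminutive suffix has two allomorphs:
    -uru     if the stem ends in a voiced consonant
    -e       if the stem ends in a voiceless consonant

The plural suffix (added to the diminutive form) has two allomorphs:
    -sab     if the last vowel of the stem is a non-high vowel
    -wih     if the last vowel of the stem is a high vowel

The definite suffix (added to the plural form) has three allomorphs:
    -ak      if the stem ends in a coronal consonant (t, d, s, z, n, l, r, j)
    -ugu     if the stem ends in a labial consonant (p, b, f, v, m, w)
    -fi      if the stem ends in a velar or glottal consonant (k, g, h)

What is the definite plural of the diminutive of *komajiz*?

komajizuruwihfi

*komajiz*: final consonant = /z/, voiced → -uru → *komajizuru*.
The last vowel of the diminutive form *komajizuru* is /u/, which is a high vowel, so the plural suffix is -wih, giving *komajizuruwih*.
The final consonant of the plural form *komajizuruwih* is /h/, which is velar/glottal, so the definite suffix is -fi, giving *komajizuruwihfi*.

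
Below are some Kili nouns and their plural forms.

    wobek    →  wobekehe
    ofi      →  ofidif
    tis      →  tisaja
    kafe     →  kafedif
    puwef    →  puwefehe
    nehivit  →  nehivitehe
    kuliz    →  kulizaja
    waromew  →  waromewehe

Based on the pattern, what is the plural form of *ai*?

aidif

The alternation tracks the final sound of the stem — -aja when the stem ends in a sibilant (*tis*, *kuliz*); -ehe when the stem ends in a non-sibilant consonant (*wobek*, *puwef*, *nehivit*, *waromew*); -dif when the stem ends in a vowel (*ofi*, *kafe*).
Since the final sound of *ai* is /i/ (a vowel), it takes -dif, giving *aidif*.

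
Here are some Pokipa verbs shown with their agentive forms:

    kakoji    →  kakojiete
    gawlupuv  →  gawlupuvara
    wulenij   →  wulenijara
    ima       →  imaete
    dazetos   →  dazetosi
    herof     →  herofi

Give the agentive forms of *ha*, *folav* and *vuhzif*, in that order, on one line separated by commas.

haete, folavara, vuhzifi

The suffix is conditioned by the final sound: -i when the stem ends in a voiceless consonant (*dazetos*, *herof*); -ara when the stem ends in a voiced consonant (*gawlupuv*, *wulenij*); -ete when the stem ends in a vowel (*kakoji*, *ima*).
Since the final sound of *ha* is /a/ (a vowel), it takes -ete, giving *haete*.
The final sound of *folav* is /v/, which is a voiced consonant, so the suffix is -ara, giving *folavara*.
The final sound of *vuhzif* is /f/, which is a voiceless consonant, so the suffix is -i, giving *vuhzifi*.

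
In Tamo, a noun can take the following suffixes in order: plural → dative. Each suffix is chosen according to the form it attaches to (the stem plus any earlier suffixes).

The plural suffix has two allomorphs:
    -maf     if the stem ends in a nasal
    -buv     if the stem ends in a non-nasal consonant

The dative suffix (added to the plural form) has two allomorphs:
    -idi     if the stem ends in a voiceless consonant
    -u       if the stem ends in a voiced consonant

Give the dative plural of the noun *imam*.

imammafidi

Since the final consonant of *imam* is /m/ (a nasal), it takes -maf, giving *imammaf*.
The final consonant of the plural form *imammaf* is /f/, which is voiceless, so the dative suffix is -idi, giving *imammafidi*.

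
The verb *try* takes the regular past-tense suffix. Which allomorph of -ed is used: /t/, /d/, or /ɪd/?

/d/

The stem *try* ends in a voiced sound other than /d/.
The -ed suffix is realized as /ɪd/ after /t, d/; as /t/ after other voiceless consonants; and as /d/ after other voiced sounds.
So -ed on *try* is pronounced /d/.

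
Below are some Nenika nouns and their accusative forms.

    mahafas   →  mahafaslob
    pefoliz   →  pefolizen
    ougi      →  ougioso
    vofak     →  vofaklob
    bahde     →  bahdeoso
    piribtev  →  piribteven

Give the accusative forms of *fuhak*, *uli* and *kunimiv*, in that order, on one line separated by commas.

The alternation tracks the final sound of the stem — -lob when the stem ends in a voiceless consonant (*mahafas*, *vofak*); -en when the stem ends in a voiced consonant (*pefoliz*, *piribtev*); -oso when the stem ends in a vowel (*ougi*, *bahde*).
*fuhak*: final sound = /k/, a voiceless consonant → -lob → *fuhaklob*.
*uli* — final sound /i/ (a vowel) → -oso → *ulioso*.
The final sound of *kunimiv* is /v/, which is a voiced consonant, so the suffix is -en, giving *kunimiven*.

fuhaklob, ulioso, kunimiven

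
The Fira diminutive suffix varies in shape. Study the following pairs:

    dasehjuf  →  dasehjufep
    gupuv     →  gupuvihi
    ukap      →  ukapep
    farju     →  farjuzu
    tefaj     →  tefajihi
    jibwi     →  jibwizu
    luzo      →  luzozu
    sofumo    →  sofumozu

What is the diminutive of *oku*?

okuzu

The suffix is conditioned by the final sound: -ep when the stem ends in a voiceless consonant (*dasehjuf*, *ukap*); -ihi when the stem ends in a voiced consonant (*gupuv*, *tefaj*); -zu when the stem ends in a vowel (*farju*, *jibwi*, *luzo*, *sofumo*).
*oku*: final sound = /u/, a vowel → -zu → *okuzu*.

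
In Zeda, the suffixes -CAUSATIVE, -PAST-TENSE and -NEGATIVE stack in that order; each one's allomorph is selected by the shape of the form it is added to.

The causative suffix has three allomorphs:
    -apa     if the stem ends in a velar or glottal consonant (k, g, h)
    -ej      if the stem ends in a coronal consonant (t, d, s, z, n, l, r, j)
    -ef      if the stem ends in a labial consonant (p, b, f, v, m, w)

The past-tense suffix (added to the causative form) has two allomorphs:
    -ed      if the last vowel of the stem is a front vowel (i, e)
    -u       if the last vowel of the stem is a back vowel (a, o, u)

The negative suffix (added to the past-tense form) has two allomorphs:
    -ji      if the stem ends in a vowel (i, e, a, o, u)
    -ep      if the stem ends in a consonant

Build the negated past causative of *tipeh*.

*tipeh*: final consonant = /h/, velar/glottal → -apa → *tipehapa*.
Since the last vowel of the causative form *tipehapa* is /a/ (a back vowel), it takes -u, giving *tipehapau*.
The past-tense form *tipehapau* — final sound /u/ (a vowel) → -ji → *tipehapauji*.

tipehapauji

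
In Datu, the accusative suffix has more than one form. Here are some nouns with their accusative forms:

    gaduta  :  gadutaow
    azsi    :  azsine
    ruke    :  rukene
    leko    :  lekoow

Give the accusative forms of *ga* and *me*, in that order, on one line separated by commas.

gaow, mene

The alternation tracks the last vowel of the stem — -ne when the last vowel of the stem is a front vowel (*azsi*, *ruke*); -ow when the last vowel of the stem is a back vowel (*gaduta*, *leko*).
*ga*: last vowel = /a/, a back vowel → -ow → *gaow*.
Since the last vowel of *me* is /e/ (a front vowel), it takes -ne, giving *mene*.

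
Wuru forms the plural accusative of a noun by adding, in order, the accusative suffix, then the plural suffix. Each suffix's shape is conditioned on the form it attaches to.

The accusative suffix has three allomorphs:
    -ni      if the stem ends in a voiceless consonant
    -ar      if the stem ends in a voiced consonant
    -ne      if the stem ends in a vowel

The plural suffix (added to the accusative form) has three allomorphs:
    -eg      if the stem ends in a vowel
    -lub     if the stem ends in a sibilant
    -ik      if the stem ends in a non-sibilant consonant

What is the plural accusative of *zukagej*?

zukagejarik

*zukagej*: final sound = /j/, a voiced consonant → -ar → *zukagejar*.
The accusative form *zukagejar* — final sound /r/ (a non-sibilant consonant) → -ik → *zukagejarik*.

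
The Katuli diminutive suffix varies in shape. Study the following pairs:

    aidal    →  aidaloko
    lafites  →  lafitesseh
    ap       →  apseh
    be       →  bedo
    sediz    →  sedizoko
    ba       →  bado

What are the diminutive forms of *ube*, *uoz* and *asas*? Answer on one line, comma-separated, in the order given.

The alternation tracks the final sound of the stem — -seh when the stem ends in a voiceless consonant (*lafites*, *ap*); -oko when the stem ends in a voiced consonant (*aidal*, *sediz*); -do when the stem ends in a vowel (*be*, *ba*).
The final sound of *ube* is /e/, which is a vowel, so the suffix is -do, giving *ubedo*.
*uoz* — final sound /z/ (a voiced consonant) → -oko → *uozoko*.
*asas*: final sound = /s/, a voiceless consonant → -seh → *asasseh*.

ubedo, uozoko, asasseh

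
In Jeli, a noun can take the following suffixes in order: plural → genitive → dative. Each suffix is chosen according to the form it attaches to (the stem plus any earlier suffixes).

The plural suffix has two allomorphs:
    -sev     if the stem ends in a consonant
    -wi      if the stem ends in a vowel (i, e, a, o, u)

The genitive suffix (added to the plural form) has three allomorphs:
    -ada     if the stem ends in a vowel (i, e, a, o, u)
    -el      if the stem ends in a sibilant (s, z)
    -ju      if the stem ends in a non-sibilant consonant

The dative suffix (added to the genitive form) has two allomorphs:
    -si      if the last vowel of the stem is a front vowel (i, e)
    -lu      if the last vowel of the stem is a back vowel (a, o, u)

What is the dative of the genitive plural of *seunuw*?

seunuwsevjulu

*seunuw*: final sound = /w/, a consonant → -sev → *seunuwsev*.
Since the final sound of the plural form *seunuwsev* is /v/ (a non-sibilant consonant), it takes -ju, giving *seunuwsevju*.
The last vowel of the genitive form *seunuwsevju* is /u/, which is a back vowel, so the dative suffix is -lu, giving *seunuwsevjulu*.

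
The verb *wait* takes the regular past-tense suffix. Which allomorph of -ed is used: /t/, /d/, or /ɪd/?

The stem *wait* ends in /t/ or /d/.
The -ed suffix is realized as /ɪd/ after /t, d/; as /t/ after other voiceless consonants; and as /d/ after other voiced sounds.
So -ed on *wait* is pronounced /ɪd/.

/ɪd/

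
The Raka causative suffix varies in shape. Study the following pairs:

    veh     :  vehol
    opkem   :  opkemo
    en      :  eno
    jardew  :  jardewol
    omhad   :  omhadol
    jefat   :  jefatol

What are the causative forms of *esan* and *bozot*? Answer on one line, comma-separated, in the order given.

esano, bozotol

Looking at the final consonant of each stem: -o when the stem ends in a nasal (*opkem*, *en*); -ol when the stem ends in a non-nasal consonant (*veh*, *jardew*, *omhad*, *jefat*).
The final consonant of *esan* is /n/, which is a nasal, so the suffix is -o, giving *esano*.
The final consonant of *bozot* is /t/, which is non-nasal, so the suffix is -ol, giving *bozotol*.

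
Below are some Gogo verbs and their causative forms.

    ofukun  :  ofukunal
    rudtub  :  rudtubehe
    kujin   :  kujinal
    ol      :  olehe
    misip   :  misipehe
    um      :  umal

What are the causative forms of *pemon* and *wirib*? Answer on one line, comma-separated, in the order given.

pemonal, wiribehe

The suffix is conditioned by the final consonant: -al when the stem ends in a nasal (*ofukun*, *kujin*, *um*); -ehe when the stem ends in a non-nasal consonant (*rudtub*, *ol*, *misip*).
*pemon* — final consonant /n/ (a nasal) → -al → *pemonal*.
*wirib*: final consonant = /b/, non-nasal → -ehe → *wiribehe*.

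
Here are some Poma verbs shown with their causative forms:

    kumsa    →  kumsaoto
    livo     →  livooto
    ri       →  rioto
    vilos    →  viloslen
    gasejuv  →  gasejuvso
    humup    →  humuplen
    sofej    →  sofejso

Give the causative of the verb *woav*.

woavso

The suffix is conditioned by the final sound: -len when the stem ends in a voiceless consonant (*vilos*, *humup*); -so when the stem ends in a voiced consonant (*gasejuv*, *sofej*); -oto when the stem ends in a vowel (*kumsa*, *livo*, *ri*).
The final sound of *woav* is /v/, which is a voiced consonant, so the suffix is -so, giving *woavso*.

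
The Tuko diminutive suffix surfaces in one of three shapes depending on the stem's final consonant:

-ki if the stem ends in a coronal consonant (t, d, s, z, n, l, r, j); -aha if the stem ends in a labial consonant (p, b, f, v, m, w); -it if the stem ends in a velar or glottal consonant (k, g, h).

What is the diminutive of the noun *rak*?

rakit

Since the final consonant of *rak* is /k/ (velar/glottal), it takes -it, giving *rakit*.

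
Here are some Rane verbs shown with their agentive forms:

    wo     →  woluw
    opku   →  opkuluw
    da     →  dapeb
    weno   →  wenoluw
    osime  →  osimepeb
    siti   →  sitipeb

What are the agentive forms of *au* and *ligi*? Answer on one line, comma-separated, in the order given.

The pattern is rounding harmony: -luw when the last vowel of the stem is a rounded vowel (*wo*, *opku*, *weno*); -peb when the last vowel of the stem is an unrounded vowel (*da*, *osime*, *siti*).
The last vowel of *au* is /u/, which is a rounded vowel, so the suffix is -luw, giving *auluw*.
The last vowel of *ligi* is /i/, which is an unrounded vowel, so the suffix is -peb, giving *ligipeb*.

auluw, ligipeb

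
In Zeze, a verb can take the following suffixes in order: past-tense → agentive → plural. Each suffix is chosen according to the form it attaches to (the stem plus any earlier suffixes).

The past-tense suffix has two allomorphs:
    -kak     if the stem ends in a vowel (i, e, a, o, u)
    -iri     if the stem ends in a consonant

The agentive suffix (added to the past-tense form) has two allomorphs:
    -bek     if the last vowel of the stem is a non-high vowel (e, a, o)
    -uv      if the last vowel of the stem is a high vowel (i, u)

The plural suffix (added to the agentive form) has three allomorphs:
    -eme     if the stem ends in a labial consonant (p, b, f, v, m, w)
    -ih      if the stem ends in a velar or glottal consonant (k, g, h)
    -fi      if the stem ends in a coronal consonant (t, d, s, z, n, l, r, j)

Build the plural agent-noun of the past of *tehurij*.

tehurijiriuveme

Since the final sound of *tehurij* is /j/ (a consonant), it takes -iri, giving *tehurijiri*.
Since the last vowel of the past-tense form *tehurijiri* is /i/ (a high vowel), it takes -uv, giving *tehurijiriuv*.
The agentive form *tehurijiriuv* — final consonant /v/ (labial) → -eme → *tehurijiriuveme*.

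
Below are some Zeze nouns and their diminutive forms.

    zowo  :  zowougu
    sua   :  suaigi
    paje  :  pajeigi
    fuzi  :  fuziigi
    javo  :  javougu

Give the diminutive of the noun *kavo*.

kavougu

The suffix is conditioned by the last vowel: -ugu when the last vowel of the stem is a rounded vowel (*zowo*, *javo*); -igi when the last vowel of the stem is an unrounded vowel (*sua*, *paje*, *fuzi*).
*kavo* — last vowel /o/ (a rounded vowel) → -ugu → *kavougu*.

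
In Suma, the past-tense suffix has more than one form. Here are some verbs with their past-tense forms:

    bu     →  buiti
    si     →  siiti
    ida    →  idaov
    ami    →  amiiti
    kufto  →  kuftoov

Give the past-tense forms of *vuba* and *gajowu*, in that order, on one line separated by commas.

vubaov, gajowuiti

The pattern is height harmony: -iti when the last vowel of the stem is a high vowel (*bu*, *si*, *ami*); -ov when the last vowel of the stem is a non-high vowel (*ida*, *kufto*).
The last vowel of *vuba* is /a/, which is a non-high vowel, so the suffix is -ov, giving *vubaov*.
Since the last vowel of *gajowu* is /u/ (a high vowel), it takes -iti, giving *gajowuiti*.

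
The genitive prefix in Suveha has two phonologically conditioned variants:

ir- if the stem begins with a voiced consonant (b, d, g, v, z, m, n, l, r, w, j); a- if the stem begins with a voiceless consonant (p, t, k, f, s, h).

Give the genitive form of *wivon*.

irwivon

Since the first consonant of *wivon* is /w/ (voiced), it takes ir-, giving *irwivon*.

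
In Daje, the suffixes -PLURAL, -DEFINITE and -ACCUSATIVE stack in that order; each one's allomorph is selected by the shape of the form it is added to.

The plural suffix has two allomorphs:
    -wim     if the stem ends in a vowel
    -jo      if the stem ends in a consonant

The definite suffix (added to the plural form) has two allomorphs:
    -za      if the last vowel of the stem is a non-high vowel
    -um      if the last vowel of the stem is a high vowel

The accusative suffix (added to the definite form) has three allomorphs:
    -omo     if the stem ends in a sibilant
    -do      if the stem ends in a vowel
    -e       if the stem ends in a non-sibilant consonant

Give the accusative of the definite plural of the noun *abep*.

The final sound of *abep* is /p/, which is a consonant, so the plural suffix is -jo, giving *abepjo*.
Since the last vowel of the plural form *abepjo* is /o/ (a non-high vowel), it takes -za, giving *abepjoza*.
The definite form *abepjoza* — final sound /a/ (a vowel) → -do → *abepjozado*.

abepjozado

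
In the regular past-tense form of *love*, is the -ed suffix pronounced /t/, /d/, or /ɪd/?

/d/

The stem *love* ends in a voiced sound other than /d/.
The -ed suffix is realized as /ɪd/ after /t, d/; as /t/ after other voiceless consonants; and as /d/ after other voiced sounds.
So -ed on *love* is pronounced /d/.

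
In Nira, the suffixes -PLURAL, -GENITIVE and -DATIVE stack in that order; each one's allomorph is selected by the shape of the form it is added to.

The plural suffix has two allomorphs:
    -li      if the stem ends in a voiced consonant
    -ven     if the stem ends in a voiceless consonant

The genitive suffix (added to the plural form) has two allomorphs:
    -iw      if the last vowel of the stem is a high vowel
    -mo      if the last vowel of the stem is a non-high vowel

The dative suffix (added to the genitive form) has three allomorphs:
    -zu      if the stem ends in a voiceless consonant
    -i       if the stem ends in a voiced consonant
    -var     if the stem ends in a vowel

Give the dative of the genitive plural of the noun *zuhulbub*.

zuhulbubliiwi

*zuhulbub* — final consonant /b/ (voiced) → -li → *zuhulbubli*.
The plural form *zuhulbubli*: last vowel = /i/, a high vowel → -iw → *zuhulbubliiw*.
The final sound of the genitive form *zuhulbubliiw* is /w/, which is a voiced consonant, so the dative suffix is -i, giving *zuhulbubliiwi*.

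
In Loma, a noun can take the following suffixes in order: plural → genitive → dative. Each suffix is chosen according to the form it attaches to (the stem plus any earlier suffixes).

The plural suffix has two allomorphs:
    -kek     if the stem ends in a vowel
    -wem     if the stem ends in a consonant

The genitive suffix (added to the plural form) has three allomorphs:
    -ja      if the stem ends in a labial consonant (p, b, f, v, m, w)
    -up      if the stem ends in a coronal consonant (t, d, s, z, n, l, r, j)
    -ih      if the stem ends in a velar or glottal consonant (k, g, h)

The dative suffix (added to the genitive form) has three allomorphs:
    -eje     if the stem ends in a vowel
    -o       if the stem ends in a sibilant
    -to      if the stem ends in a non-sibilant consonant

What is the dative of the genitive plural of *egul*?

*egul* — final sound /l/ (a consonant) → -wem → *egulwem*.
The final consonant of the plural form *egulwem* is /m/, which is labial, so the genitive suffix is -ja, giving *egulwemja*.
The genitive form *egulwemja*: final sound = /a/, a vowel → -eje → *egulwemjaeje*.

egulwemjaeje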